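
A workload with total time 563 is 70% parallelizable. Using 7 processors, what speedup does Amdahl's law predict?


Amdahl's law: T_p = T × ((1-p) + p/N)
= 563 × ((1-0.7) + 0.7/7)
= 563 × (0.30 + 0.1000)
= 563 × 0.4000
= 225.20
Speedup = 563/225.20
= 2.50×


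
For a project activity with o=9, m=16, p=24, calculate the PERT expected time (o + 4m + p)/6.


te = (o + 4m + p) / 6
= (9 + 4×16 + 24) / 6
= (9 + 64 + 24) / 6
= 97 / 6
= 16.17


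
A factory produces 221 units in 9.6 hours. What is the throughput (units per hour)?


Throughput = units / time
= 221 / 9.6
= 23.0 units/hour


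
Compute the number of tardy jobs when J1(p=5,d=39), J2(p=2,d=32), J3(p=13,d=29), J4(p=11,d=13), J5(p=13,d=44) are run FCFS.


Completion vs due date:
  J1: C=5, d=39 → on time
  J2: C=7, d=32 → on time
  J3: C=20, d=29 → on time
  J4: C=31, d=13 → TARDY
  J5: C=44, d=44 → on time
Tardy jobs: J4
Count = 1


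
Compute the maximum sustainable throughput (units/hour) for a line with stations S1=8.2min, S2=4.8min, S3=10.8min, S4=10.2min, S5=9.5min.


Bottleneck = longest station time
Station times: [8.2, 4.8, 10.8, 10.2, 9.5]
Max = 10.8 min
Rate = 60 / 10.8
= 5.56 units/hour (bottleneck: 10.8min)


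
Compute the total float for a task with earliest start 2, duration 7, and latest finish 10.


EF = ES + duration = 2 + 7 = 9
LS = LF - duration = 10 - 7 = 3
Total Float = LF - EF = 10 - 9
(or LS - ES = 3 - 2)
= 1


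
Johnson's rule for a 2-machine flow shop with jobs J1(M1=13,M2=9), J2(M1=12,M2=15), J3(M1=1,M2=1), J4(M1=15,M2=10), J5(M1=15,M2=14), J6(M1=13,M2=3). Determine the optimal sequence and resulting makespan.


Johnson's rule:
Group 1 (M1≤M2, sort by M1): ['J3', 'J2']
Group 2 (M1>M2, sort desc M2): ['J5', 'J4', 'J1', 'J6']
Sequence: J3 → J2 → J5 → J4 → J1 → J6
Makespan calculation:
  J3: M1 done=1, M2 done=2
  J2: M1 done=13, M2 done=28
  J5: M1 done=28, M2 done=42
  J4: M1 done=43, M2 done=53
  J1: M1 done=56, M2 done=65
  J6: M1 done=69, M2 done=72
= Sequence: J3 → J2 → J5 → J4 → J1 → J6, Makespan: 72


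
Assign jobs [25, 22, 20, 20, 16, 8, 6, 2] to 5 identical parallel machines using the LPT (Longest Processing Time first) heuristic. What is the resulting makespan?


Jobs (LPT sorted): [25, 22, 20, 20, 16, 8, 6, 2]
Machines: 5
  J=25 → Machine 1 (load: 0+25=25)
  J=22 → Machine 2 (load: 0+22=22)
  J=20 → Machine 3 (load: 0+20=20)
  J=20 → Machine 4 (load: 0+20=20)
  J=16 → Machine 5 (load: 0+16=16)
  J=8 → Machine 5 (load: 16+8=24)
  J=6 → Machine 3 (load: 20+6=26)
  J=2 → Machine 4 (load: 20+2=22)
Machine loads: [25, 22, 26, 22, 24]
Makespan = max = 26 time units


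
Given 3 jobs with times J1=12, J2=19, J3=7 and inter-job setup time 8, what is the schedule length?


Makespan = Σ processing + (n-1) × setup
= (12 + 19 + 7) + (3-1)×8
= 38 + 16
= 54 time units


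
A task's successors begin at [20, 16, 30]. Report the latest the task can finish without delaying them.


LF = min of all successor start times
Successors start at: [20, 16, 30]
LF = min(20, 16, 30)
= 16


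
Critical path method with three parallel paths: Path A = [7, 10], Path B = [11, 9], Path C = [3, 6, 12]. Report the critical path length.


Path A: 7 + 10 = 17
Path B: 11 + 9 = 20
Path C: 3 + 6 + 12 = 21
Critical path = longest = max(17, 20, 21)
= 21 (Path C)


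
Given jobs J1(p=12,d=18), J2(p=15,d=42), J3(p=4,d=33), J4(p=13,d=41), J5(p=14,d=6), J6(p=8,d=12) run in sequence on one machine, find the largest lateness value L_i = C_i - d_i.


Lateness per job (L = C - d):
  J1: C=12, d=18, L=-6
  J2: C=27, d=42, L=-15
  J3: C=31, d=33, L=-2
  J4: C=44, d=41, L=3
  J5: C=58, d=6, L=52
  J6: C=66, d=12, L=54
Lmax = max(-6, -15, -2, 3, 52, 54)
= 54


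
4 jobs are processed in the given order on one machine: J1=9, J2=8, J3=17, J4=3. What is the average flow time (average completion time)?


Completion times:
  J1: completes at 9
  J2: completes at 17
  J3: completes at 34
  J4: completes at 37
Sum = 97
Average = 97/4
= 24.25


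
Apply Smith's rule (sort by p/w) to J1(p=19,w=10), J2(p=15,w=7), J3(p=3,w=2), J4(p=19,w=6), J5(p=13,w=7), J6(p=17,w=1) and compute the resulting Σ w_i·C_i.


WSPT order (by p/w): J3 → J5 → J1 → J2 → J4 → J6
  J3: C=3, w·C=2×3=6
  J5: C=16, w·C=7×16=112
  J1: C=35, w·C=10×35=350
  J2: C=50, w·C=7×50=350
  J4: C=69, w·C=6×69=414
  J6: C=86, w·C=1×86=86
Σ w·C = 1318
= 1318


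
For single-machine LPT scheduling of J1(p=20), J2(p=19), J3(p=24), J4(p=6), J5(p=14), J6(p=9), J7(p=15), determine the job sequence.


LPT: sort by longest processing time first
  J3: p=24
  J1: p=20
  J2: p=19
  J7: p=15
  J5: p=14
  J6: p=9
  J4: p=6
Order: J3 → J1 → J2 → J7 → J5 → J6 → J4


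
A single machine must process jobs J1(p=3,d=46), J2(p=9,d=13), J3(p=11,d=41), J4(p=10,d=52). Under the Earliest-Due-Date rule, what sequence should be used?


EDD: sort by earliest due date
  J2: d=13, p=9
  J3: d=41, p=11
  J1: d=46, p=3
  J4: d=52, p=10
Order: J2 → J3 → J1 → J4


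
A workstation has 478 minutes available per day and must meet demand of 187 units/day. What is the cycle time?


Cycle time = available time / demand
= 478 / 187
= 2.56 min/unit


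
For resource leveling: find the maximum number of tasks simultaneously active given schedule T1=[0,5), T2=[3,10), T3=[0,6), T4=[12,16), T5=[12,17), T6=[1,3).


Check each time point for overlaps:
  t=1: 3 tasks active (T1, T3, T6)
Max concurrent = 3


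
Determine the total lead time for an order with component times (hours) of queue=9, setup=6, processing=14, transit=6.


Lead time = queue + setup + processing + transit
= 9 + 6 + 14 + 6
= 35 hours


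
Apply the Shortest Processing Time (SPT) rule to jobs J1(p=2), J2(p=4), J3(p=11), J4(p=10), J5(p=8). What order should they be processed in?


SPT: sort by shortest processing time
  J1: p=2
  J2: p=4
  J5: p=8
  J4: p=10
  J3: p=11
Order: J1 → J2 → J5 → J4 → J3


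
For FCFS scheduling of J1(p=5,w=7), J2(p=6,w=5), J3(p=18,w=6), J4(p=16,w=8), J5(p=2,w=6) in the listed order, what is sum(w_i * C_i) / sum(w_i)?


Completion times:
  J1: C=5, w×C=7×5=35
  J2: C=11, w×C=5×11=55
  J3: C=29, w×C=6×29=174
  J4: C=45, w×C=8×45=360
  J5: C=47, w×C=6×47=282
Sum w×C = 906
Sum w = 32
Weighted avg = 906/32
= 28.31


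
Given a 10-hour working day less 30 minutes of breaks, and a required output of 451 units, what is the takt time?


Available = 10×60 - 30 = 570 min
Takt time = 570 / 451
= 1.26 min/unit


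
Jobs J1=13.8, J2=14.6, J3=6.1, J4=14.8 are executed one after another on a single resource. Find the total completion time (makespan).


Sequential makespan: sum all processing times
= 13.8 + 14.6 + 6.1 + 14.8
= 49.3 time units


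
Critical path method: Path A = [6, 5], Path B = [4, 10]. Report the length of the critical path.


Path A: 6 + 5 = 11
Path B: 4 + 10 = 14
Critical path = longest = max(11, 14)
= 14 (Path B)


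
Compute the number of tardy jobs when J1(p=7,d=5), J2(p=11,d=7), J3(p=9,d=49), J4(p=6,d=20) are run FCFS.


Completion vs due date:
  J1: C=7, d=5 → TARDY
  J2: C=18, d=7 → TARDY
  J3: C=27, d=49 → on time
  J4: C=33, d=20 → TARDY
Tardy jobs: J1, J2, J4
Count = 3


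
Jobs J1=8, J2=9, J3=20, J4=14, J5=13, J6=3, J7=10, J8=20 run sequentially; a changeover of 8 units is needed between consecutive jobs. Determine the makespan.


Makespan = Σ processing + (n-1) × setup
= (8 + 9 + 20 + 14 + 13 + 3 + 10 + 20) + (8-1)×8
= 97 + 56
= 153 time units


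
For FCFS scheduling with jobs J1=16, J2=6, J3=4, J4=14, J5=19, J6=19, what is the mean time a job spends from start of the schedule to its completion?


Completion times:
  J1: completes at 16
  J2: completes at 22
  J3: completes at 26
  J4: completes at 40
  J5: completes at 59
  J6: completes at 78
Sum = 241
Average = 241/6
= 40.17


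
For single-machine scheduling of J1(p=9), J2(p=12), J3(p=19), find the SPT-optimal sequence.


SPT: sort by shortest processing time
  J1: p=9
  J2: p=12
  J3: p=19
Order: J1 → J2 → J3


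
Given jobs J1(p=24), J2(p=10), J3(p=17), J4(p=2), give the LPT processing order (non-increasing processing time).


LPT: sort by longest processing time first
  J1: p=24
  J3: p=17
  J2: p=10
  J4: p=2
Order: J1 → J3 → J2 → J4


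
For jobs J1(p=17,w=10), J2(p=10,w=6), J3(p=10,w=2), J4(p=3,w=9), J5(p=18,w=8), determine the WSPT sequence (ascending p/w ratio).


WSPT (Smith's rule): sort by p/w ascending
  J4: p/w = 3/9 = 0.333
  J2: p/w = 10/6 = 1.667
  J1: p/w = 17/10 = 1.700
  J5: p/w = 18/8 = 2.250
  J3: p/w = 10/2 = 5.000
Order: J4 → J2 → J1 → J5 → J3


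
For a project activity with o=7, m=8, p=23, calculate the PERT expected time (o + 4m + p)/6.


te = (o + 4m + p) / 6
= (7 + 4×8 + 23) / 6
= (7 + 32 + 23) / 6
= 62 / 6
= 10.33


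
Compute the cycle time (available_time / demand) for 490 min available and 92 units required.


Cycle time = available time / demand
= 490 / 92
= 5.33 min/unit


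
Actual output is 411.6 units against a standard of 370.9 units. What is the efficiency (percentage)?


Efficiency = (actual / standard) × 100
= (411.6 / 370.9) × 100
= 111.0%


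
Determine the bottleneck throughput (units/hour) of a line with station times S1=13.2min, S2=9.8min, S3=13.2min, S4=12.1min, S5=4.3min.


Bottleneck = longest station time
Station times: [13.2, 9.8, 13.2, 12.1, 4.3]
Max = 13.2 min
Rate = 60 / 13.2
= 4.55 units/hour (bottleneck: 13.2min)


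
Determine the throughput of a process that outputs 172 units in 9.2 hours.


Throughput = units / time
= 172 / 9.2
= 18.7 units/hour


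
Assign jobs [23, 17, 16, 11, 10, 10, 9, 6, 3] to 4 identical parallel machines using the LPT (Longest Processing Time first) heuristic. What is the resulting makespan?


Jobs (LPT sorted): [23, 17, 16, 11, 10, 10, 9, 6, 3]
Machines: 4
  J=23 → Machine 1 (load: 0+23=23)
  J=17 → Machine 2 (load: 0+17=17)
  J=16 → Machine 3 (load: 0+16=16)
  J=11 → Machine 4 (load: 0+11=11)
  J=10 → Machine 4 (load: 11+10=21)
  J=10 → Machine 3 (load: 16+10=26)
  J=9 → Machine 2 (load: 17+9=26)
  J=6 → Machine 4 (load: 21+6=27)
  J=3 → Machine 1 (load: 23+3=26)
Machine loads: [26, 26, 26, 27]
Makespan = max = 27 time units


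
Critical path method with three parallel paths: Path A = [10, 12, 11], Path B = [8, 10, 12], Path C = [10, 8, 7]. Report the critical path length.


Path A: 10 + 12 + 11 = 33
Path B: 8 + 10 + 12 = 30
Path C: 10 + 8 + 7 = 25
Critical path = longest = max(33, 30, 25)
= 33 (Path A)


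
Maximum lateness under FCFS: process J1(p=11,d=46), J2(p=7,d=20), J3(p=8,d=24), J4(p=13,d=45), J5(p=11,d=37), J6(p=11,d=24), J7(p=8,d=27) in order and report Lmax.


Lateness per job (L = C - d):
  J1: C=11, d=46, L=-35
  J2: C=18, d=20, L=-2
  J3: C=26, d=24, L=2
  J4: C=39, d=45, L=-6
  J5: C=50, d=37, L=13
  J6: C=61, d=24, L=37
  J7: C=69, d=27, L=42
Lmax = max(-35, -2, 2, -6, 13, 37, 42)
= 42


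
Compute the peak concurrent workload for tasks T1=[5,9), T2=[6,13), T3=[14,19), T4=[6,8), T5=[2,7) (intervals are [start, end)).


Check each time point for overlaps:
  t=6: 4 tasks active (T1, T2, T4, T5)
Max concurrent = 4


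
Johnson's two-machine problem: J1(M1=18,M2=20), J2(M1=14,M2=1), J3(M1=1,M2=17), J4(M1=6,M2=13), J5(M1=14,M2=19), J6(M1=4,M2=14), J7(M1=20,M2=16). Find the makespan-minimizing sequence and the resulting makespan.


Johnson's rule:
Group 1 (M1≤M2, sort by M1): ['J3', 'J6', 'J4', 'J5', 'J1']
Group 2 (M1>M2, sort desc M2): ['J7', 'J2']
Sequence: J3 → J6 → J4 → J5 → J1 → J7 → J2
Makespan calculation:
  J3: M1 done=1, M2 done=18
  J6: M1 done=5, M2 done=32
  J4: M1 done=11, M2 done=45
  J5: M1 done=25, M2 done=64
  J1: M1 done=43, M2 done=84
  J7: M1 done=63, M2 done=100
  J2: M1 done=77, M2 done=101
= Sequence: J3 → J6 → J4 → J5 → J1 → J7 → J2, Makespan: 101


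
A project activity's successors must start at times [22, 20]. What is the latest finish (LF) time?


LF = min of all successor start times
Successors start at: [22, 20]
LF = min(22, 20)
= 20


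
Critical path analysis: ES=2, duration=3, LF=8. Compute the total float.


EF = ES + duration = 2 + 3 = 5
LS = LF - duration = 8 - 3 = 5
Total Float = LF - EF = 8 - 5
(or LS - ES = 5 - 2)
= 3


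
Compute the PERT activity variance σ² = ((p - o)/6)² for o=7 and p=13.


σ² = ((p - o) / 6)² = (p - o)² / 36
= (13 - 7)² / 36
= 6² / 36
= 36 / 36
= 1.0000


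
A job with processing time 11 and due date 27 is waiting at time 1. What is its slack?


Slack = due - current_time - processing
= 27 - 1 - 11
= 15


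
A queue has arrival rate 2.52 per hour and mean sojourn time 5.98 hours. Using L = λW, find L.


Little's law: L = λ × W
= 2.52 × 5.98
= 15.07


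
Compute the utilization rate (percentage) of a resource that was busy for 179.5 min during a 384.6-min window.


Utilization = busy / total × 100
= 179.5 / 384.6 × 100
= 46.7%


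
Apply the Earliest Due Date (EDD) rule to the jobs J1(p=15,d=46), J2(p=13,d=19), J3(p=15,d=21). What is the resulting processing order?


EDD: sort by earliest due date
  J2: d=19, p=13
  J3: d=21, p=15
  J1: d=46, p=15
Order: J2 → J3 → J1


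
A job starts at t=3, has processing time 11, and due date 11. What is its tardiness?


Completion = start + processing = 3 + 11 = 14
Tardiness = max(0, C - d) = max(0, 14 - 11)
= max(0, 3)
= 3


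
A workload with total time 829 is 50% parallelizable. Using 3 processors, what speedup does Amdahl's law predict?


Amdahl's law: T_p = T × ((1-p) + p/N)
= 829 × ((1-0.5) + 0.5/3)
= 829 × (0.50 + 0.1667)
= 829 × 0.6667
= 552.67
Speedup = 829/552.67
= 1.50×


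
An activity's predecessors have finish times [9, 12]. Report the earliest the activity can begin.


ES = max of all predecessor completion times
Predecessors: [9, 12]
ES = max(9, 12)
= 12


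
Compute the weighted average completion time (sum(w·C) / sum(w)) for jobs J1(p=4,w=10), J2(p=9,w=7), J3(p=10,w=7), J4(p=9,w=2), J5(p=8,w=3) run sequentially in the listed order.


Completion times:
  J1: C=4, w×C=10×4=40
  J2: C=13, w×C=7×13=91
  J3: C=23, w×C=7×23=161
  J4: C=32, w×C=2×32=64
  J5: C=40, w×C=3×40=120
Sum w×C = 476
Sum w = 29
Weighted avg = 476/29
= 16.41


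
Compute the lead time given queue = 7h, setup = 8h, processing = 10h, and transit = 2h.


Lead time = queue + setup + processing + transit
= 7 + 8 + 10 + 2
= 27 hours


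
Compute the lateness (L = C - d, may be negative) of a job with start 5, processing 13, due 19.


Completion = 5 + 13 = 18
Lateness = C - d = 18 - 19
= -1


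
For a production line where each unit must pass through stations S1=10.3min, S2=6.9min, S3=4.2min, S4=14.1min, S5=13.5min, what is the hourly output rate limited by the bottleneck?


Bottleneck = longest station time
Station times: [10.3, 6.9, 4.2, 14.1, 13.5]
Max = 14.1 min
Rate = 60 / 14.1
= 4.26 units/hour (bottleneck: 14.1min)


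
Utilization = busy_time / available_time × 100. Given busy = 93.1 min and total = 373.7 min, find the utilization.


Utilization = busy / total × 100
= 93.1 / 373.7 × 100
= 24.9%


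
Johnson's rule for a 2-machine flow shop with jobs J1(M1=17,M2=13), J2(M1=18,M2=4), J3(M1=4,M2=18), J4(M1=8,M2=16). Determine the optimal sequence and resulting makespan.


Johnson's rule:
Group 1 (M1≤M2, sort by M1): ['J3', 'J4']
Group 2 (M1>M2, sort desc M2): ['J1', 'J2']
Sequence: J3 → J4 → J1 → J2
Makespan calculation:
  J3: M1 done=4, M2 done=22
  J4: M1 done=12, M2 done=38
  J1: M1 done=29, M2 done=51
  J2: M1 done=47, M2 done=55
= Sequence: J3 → J4 → J1 → J2, Makespan: 55


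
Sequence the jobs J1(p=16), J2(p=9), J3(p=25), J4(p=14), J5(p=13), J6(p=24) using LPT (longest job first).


LPT: sort by longest processing time first
  J3: p=25
  J6: p=24
  J1: p=16
  J4: p=14
  J5: p=13
  J2: p=9
Order: J3 → J6 → J1 → J4 → J5 → J2


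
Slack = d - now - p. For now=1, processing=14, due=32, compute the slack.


Slack = due - current_time - processing
= 32 - 1 - 14
= 17


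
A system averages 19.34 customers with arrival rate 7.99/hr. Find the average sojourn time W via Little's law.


Little's law: L = λW → W = L / λ
= 19.34 / 7.99
= 2.42 hours


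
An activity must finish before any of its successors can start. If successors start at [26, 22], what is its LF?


LF = min of all successor start times
Successors start at: [26, 22]
LF = min(26, 22)
= 22


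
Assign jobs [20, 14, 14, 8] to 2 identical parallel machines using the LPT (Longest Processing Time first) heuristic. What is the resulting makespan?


Jobs (LPT sorted): [20, 14, 14, 8]
Machines: 2
  J=20 → Machine 1 (load: 0+20=20)
  J=14 → Machine 2 (load: 0+14=14)
  J=14 → Machine 2 (load: 14+14=28)
  J=8 → Machine 1 (load: 20+8=28)
Machine loads: [28, 28]
Makespan = max = 28 time units


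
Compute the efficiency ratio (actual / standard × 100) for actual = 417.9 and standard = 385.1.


Efficiency = (actual / standard) × 100
= (417.9 / 385.1) × 100
= 108.5%


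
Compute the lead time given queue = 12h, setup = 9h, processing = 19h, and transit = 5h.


Lead time = queue + setup + processing + transit
= 12 + 9 + 19 + 5
= 45 hours


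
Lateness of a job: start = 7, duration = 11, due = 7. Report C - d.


Completion = 7 + 11 = 18
Lateness = C - d = 18 - 7
= 11


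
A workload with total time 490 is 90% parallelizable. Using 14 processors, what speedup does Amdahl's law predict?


Amdahl's law: T_p = T × ((1-p) + p/N)
= 490 × ((1-0.9) + 0.9/14)
= 490 × (0.10 + 0.0643)
= 490 × 0.1643
= 80.50
Speedup = 490/80.50
= 6.09×


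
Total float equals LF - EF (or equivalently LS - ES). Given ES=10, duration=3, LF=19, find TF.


EF = ES + duration = 10 + 3 = 13
LS = LF - duration = 19 - 3 = 16
Total Float = LF - EF = 19 - 13
(or LS - ES = 16 - 10)
= 6


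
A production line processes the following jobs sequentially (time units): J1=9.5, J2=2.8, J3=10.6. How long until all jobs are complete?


Sequential makespan: sum all processing times
= 9.5 + 2.8 + 10.6
= 22.9 time units


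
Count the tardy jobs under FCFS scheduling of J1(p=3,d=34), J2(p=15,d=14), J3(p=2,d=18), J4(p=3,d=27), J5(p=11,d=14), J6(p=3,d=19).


Completion vs due date:
  J1: C=3, d=34 → on time
  J2: C=18, d=14 → TARDY
  J3: C=20, d=18 → TARDY
  J4: C=23, d=27 → on time
  J5: C=34, d=14 → TARDY
  J6: C=37, d=19 → TARDY
Tardy jobs: J2, J3, J5, J6
Count = 4


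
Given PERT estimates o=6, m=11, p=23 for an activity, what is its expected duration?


te = (o + 4m + p) / 6
= (6 + 4×11 + 23) / 6
= (6 + 44 + 23) / 6
= 73 / 6
= 12.17


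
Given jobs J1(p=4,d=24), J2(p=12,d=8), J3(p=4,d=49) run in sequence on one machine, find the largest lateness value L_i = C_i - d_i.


Lateness per job (L = C - d):
  J1: C=4, d=24, L=-20
  J2: C=16, d=8, L=8
  J3: C=20, d=49, L=-29
Lmax = max(-20, 8, -29)
= 8


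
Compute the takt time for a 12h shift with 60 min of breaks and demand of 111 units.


Available = 12×60 - 60 = 660 min
Takt time = 660 / 111
= 5.95 min/unit


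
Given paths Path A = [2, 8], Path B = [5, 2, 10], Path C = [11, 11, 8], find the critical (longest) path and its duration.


Path A: 2 + 8 = 10
Path B: 5 + 2 + 10 = 17
Path C: 11 + 11 + 8 = 30
Critical path = longest = max(10, 17, 30)
= 30 (Path C)


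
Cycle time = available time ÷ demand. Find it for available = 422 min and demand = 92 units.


Cycle time = available time / demand
= 422 / 92
= 4.59 min/unit


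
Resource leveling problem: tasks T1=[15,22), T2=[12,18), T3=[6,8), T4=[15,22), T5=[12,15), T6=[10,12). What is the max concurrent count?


Check each time point for overlaps:
  t=15: 3 tasks active (T1, T2, T4)
Max concurrent = 3


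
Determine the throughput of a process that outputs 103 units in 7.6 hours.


Throughput = units / time
= 103 / 7.6
= 13.6 units/hour


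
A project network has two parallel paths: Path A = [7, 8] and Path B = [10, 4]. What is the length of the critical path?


Path A: 7 + 8 = 15
Path B: 10 + 4 = 14
Critical path = longest = max(15, 14)
= 15 (Path A)


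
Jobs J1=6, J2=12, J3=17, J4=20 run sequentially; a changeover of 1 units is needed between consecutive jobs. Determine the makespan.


Makespan = Σ processing + (n-1) × setup
= (6 + 12 + 17 + 20) + (4-1)×1
= 55 + 3
= 58 time units


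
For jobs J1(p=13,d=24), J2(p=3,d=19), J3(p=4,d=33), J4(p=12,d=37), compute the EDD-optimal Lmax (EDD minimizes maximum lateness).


EDD order: J2 → J1 → J3 → J4
Completion and lateness:
  J2: C=3, d=19, L=3-19=-16
  J1: C=16, d=24, L=16-24=-8
  J3: C=20, d=33, L=20-33=-13
  J4: C=32, d=37, L=32-37=-5
Lmax = max(-16, -8, -13, -5)
= -5


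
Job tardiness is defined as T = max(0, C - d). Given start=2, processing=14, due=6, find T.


Completion = start + processing = 2 + 14 = 16
Tardiness = max(0, C - d) = max(0, 16 - 6)
= max(0, 10)
= 10


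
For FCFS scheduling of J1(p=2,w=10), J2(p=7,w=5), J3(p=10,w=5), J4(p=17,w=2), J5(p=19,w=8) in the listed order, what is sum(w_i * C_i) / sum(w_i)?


Completion times:
  J1: C=2, w×C=10×2=20
  J2: C=9, w×C=5×9=45
  J3: C=19, w×C=5×19=95
  J4: C=36, w×C=2×36=72
  J5: C=55, w×C=8×55=440
Sum w×C = 672
Sum w = 30
Weighted avg = 672/30
= 22.40


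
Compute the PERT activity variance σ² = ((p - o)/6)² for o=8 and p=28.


σ² = ((p - o) / 6)² = (p - o)² / 36
= (28 - 8)² / 36
= 20² / 36
= 400 / 36
= 11.1111


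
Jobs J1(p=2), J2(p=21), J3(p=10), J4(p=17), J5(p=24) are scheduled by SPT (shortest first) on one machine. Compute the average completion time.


SPT order: J1 → J3 → J4 → J2 → J5
Completion times:
  J1: C=2
  J3: C=12
  J4: C=29
  J2: C=50
  J5: C=74
Sum = 167, n = 5
Mean flow = 167/5
= 33.40


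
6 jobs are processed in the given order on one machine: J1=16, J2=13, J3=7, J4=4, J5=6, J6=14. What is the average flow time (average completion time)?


Completion times:
  J1: completes at 16
  J2: completes at 29
  J3: completes at 36
  J4: completes at 40
  J5: completes at 46
  J6: completes at 60
Sum = 227
Average = 227/6
= 37.83


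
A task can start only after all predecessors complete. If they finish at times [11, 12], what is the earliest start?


ES = max of all predecessor completion times
Predecessors: [11, 12]
ES = max(11, 12)
= 12


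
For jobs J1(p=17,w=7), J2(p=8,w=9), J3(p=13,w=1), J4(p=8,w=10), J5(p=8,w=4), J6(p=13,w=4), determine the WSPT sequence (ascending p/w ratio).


WSPT (Smith's rule): sort by p/w ascending
  J4: p/w = 8/10 = 0.800
  J2: p/w = 8/9 = 0.889
  J5: p/w = 8/4 = 2.000
  J1: p/w = 17/7 = 2.429
  J6: p/w = 13/4 = 3.250
  J3: p/w = 13/1 = 13.000
Order: J4 → J2 → J5 → J1 → J6 → J3


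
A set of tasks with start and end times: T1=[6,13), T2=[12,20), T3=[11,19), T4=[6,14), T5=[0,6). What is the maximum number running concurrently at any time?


Check each time point for overlaps:
  t=12: 4 tasks active (T1, T2, T3, T4)
Max concurrent = 4


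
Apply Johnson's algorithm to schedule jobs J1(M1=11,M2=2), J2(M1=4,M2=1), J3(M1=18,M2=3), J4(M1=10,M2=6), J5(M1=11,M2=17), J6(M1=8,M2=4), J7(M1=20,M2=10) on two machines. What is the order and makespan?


Johnson's rule:
Group 1 (M1≤M2, sort by M1): ['J5']
Group 2 (M1>M2, sort desc M2): ['J7', 'J4', 'J6', 'J3', 'J1', 'J2']
Sequence: J5 → J7 → J4 → J6 → J3 → J1 → J2
Makespan calculation:
  J5: M1 done=11, M2 done=28
  J7: M1 done=31, M2 done=41
  J4: M1 done=41, M2 done=47
  J6: M1 done=49, M2 done=53
  J3: M1 done=67, M2 done=70
  J1: M1 done=78, M2 done=80
  J2: M1 done=82, M2 done=83
= Sequence: J5 → J7 → J4 → J6 → J3 → J1 → J2, Makespan: 83


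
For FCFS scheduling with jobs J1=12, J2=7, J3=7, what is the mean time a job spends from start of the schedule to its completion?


Completion times:
  J1: completes at 12
  J2: completes at 19
  J3: completes at 26
Sum = 57
Average = 57/3
= 19.00


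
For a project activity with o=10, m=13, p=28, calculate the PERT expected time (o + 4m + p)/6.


te = (o + 4m + p) / 6
= (10 + 4×13 + 28) / 6
= (10 + 52 + 28) / 6
= 90 / 6
= 15.00


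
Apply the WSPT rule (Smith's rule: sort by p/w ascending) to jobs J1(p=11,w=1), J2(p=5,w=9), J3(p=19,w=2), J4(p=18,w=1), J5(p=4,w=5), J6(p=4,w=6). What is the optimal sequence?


WSPT (Smith's rule): sort by p/w ascending
  J2: p/w = 5/9 = 0.556
  J6: p/w = 4/6 = 0.667
  J5: p/w = 4/5 = 0.800
  J3: p/w = 19/2 = 9.500
  J1: p/w = 11/1 = 11.000
  J4: p/w = 18/1 = 18.000
Order: J2 → J6 → J5 → J3 → J1 → J4


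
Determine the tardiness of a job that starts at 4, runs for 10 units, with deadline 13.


Completion = start + processing = 4 + 10 = 14
Tardiness = max(0, C - d) = max(0, 14 - 13)
= max(0, 1)
= 1


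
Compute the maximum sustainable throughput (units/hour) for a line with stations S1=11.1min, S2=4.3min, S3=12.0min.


Bottleneck = longest station time
Station times: [11.1, 4.3, 12.0]
Max = 12.0 min
Rate = 60 / 12.0
= 5.00 units/hour (bottleneck: 12.0min)


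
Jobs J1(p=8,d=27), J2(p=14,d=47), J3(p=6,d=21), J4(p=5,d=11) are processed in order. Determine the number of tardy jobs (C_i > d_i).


Completion vs due date:
  J1: C=8, d=27 → on time
  J2: C=22, d=47 → on time
  J3: C=28, d=21 → TARDY
  J4: C=33, d=11 → TARDY
Tardy jobs: J3, J4
Count = 2


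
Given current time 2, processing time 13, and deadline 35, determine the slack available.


Slack = due - current_time - processing
= 35 - 2 - 13
= 20


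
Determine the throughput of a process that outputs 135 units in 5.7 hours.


Throughput = units / time
= 135 / 5.7
= 23.7 units/hour


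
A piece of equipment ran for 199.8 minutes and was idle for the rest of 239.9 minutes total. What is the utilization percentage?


Utilization = busy / total × 100
= 199.8 / 239.9 × 100
= 83.3%


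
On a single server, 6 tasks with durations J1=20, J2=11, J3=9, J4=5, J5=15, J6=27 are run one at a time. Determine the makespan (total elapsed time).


Sequential makespan: sum all processing times
= 20 + 11 + 9 + 5 + 15 + 27
= 87 time units


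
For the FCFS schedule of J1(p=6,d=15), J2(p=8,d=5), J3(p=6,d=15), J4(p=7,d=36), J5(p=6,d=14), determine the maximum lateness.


Lateness per job (L = C - d):
  J1: C=6, d=15, L=-9
  J2: C=14, d=5, L=9
  J3: C=20, d=15, L=5
  J4: C=27, d=36, L=-9
  J5: C=33, d=14, L=19
Lmax = max(-9, 9, 5, -9, 19)
= 19


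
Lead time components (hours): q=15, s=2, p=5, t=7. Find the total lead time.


Lead time = queue + setup + processing + transit
= 15 + 2 + 5 + 7
= 29 hours


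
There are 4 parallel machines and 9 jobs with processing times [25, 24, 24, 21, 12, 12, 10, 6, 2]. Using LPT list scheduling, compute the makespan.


Jobs (LPT sorted): [25, 24, 24, 21, 12, 12, 10, 6, 2]
Machines: 4
  J=25 → Machine 1 (load: 0+25=25)
  J=24 → Machine 2 (load: 0+24=24)
  J=24 → Machine 3 (load: 0+24=24)
  J=21 → Machine 4 (load: 0+21=21)
  J=12 → Machine 4 (load: 21+12=33)
  J=12 → Machine 2 (load: 24+12=36)
  J=10 → Machine 3 (load: 24+10=34)
  J=6 → Machine 1 (load: 25+6=31)
  J=2 → Machine 1 (load: 31+2=33)
Machine loads: [33, 36, 34, 33]
Makespan = max = 36 time units


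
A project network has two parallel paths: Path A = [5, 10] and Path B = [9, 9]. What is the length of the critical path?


Path A: 5 + 10 = 15
Path B: 9 + 9 = 18
Critical path = longest = max(15, 18)
= 18 (Path B)


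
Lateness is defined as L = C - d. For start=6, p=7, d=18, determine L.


Completion = 6 + 7 = 13
Lateness = C - d = 13 - 18
= -5


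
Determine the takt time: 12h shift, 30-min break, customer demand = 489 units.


Available = 12×60 - 30 = 690 min
Takt time = 690 / 489
= 1.41 min/unit


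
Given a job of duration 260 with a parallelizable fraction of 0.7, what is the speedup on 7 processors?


Amdahl's law: T_p = T × ((1-p) + p/N)
= 260 × ((1-0.7) + 0.7/7)
= 260 × (0.30 + 0.1000)
= 260 × 0.4000
= 104.00
Speedup = 260/104.00
= 2.50×


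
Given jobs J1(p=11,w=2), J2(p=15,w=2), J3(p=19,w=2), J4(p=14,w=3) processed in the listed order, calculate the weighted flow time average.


Completion times:
  J1: C=11, w×C=2×11=22
  J2: C=26, w×C=2×26=52
  J3: C=45, w×C=2×45=90
  J4: C=59, w×C=3×59=177
Sum w×C = 341
Sum w = 9
Weighted avg = 341/9
= 37.89


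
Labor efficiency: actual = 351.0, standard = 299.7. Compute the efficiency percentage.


Efficiency = (actual / standard) × 100
= (351.0 / 299.7) × 100
= 117.1%


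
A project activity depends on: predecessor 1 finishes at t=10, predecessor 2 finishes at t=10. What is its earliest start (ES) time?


ES = max of all predecessor completion times
Predecessors: [10, 10]
ES = max(10, 10)
= 10


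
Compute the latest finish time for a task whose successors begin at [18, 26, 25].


LF = min of all successor start times
Successors start at: [18, 26, 25]
LF = min(18, 26, 25)
= 18


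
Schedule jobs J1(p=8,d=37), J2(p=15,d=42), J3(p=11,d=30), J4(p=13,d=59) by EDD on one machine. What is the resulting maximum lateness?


EDD order: J3 → J1 → J2 → J4
Completion and lateness:
  J3: C=11, d=30, L=11-30=-19
  J1: C=19, d=37, L=19-37=-18
  J2: C=34, d=42, L=34-42=-8
  J4: C=47, d=59, L=47-59=-12
Lmax = max(-19, -18, -8, -12)
= -8


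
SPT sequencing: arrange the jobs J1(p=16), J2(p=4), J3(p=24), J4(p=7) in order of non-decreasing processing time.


SPT: sort by shortest processing time
  J2: p=4
  J4: p=7
  J1: p=16
  J3: p=24
Order: J2 → J4 → J1 → J3


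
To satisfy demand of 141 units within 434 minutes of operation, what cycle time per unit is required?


Cycle time = available time / demand
= 434 / 141
= 3.08 min/unit


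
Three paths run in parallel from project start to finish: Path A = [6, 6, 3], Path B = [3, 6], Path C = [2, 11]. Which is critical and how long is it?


Path A: 6 + 6 + 3 = 15
Path B: 3 + 6 = 9
Path C: 2 + 11 = 13
Critical path = longest = max(15, 9, 13)
= 15 (Path A)


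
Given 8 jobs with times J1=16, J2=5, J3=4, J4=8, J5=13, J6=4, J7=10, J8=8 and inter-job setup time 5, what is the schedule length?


Makespan = Σ processing + (n-1) × setup
= (16 + 5 + 4 + 8 + 13 + 4 + 10 + 8) + (8-1)×5
= 68 + 35
= 103 time units


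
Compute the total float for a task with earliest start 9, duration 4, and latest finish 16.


EF = ES + duration = 9 + 4 = 13
LS = LF - duration = 16 - 4 = 12
Total Float = LF - EF = 16 - 13
(or LS - ES = 12 - 9)
= 3


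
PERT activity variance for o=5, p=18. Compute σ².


σ² = ((p - o) / 6)² = (p - o)² / 36
= (18 - 5)² / 36
= 13² / 36
= 169 / 36
= 4.6944


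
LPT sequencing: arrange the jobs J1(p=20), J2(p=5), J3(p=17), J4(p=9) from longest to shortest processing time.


LPT: sort by longest processing time first
  J1: p=20
  J3: p=17
  J4: p=9
  J2: p=5
Order: J1 → J3 → J4 → J2


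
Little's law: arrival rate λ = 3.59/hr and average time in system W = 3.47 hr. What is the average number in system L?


Little's law: L = λ × W
= 3.59 × 3.47
= 12.46


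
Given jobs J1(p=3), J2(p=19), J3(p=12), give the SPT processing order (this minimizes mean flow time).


SPT: sort by shortest processing time
  J1: p=3
  J3: p=12
  J2: p=19
Order: J1 → J3 → J2


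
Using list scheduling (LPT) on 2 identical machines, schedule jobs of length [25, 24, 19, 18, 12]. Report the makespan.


Jobs (LPT sorted): [25, 24, 19, 18, 12]
Machines: 2
  J=25 → Machine 1 (load: 0+25=25)
  J=24 → Machine 2 (load: 0+24=24)
  J=19 → Machine 2 (load: 24+19=43)
  J=18 → Machine 1 (load: 25+18=43)
  J=12 → Machine 1 (load: 43+12=55)
Machine loads: [55, 43]
Makespan = max = 55 time units


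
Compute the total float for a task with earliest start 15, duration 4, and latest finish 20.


EF = ES + duration = 15 + 4 = 19
LS = LF - duration = 20 - 4 = 16
Total Float = LF - EF = 20 - 19
(or LS - ES = 16 - 15)
= 1


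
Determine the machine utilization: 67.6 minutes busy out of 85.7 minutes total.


Utilization = busy / total × 100
= 67.6 / 85.7 × 100
= 78.9%


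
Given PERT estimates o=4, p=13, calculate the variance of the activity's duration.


σ² = ((p - o) / 6)² = (p - o)² / 36
= (13 - 4)² / 36
= 9² / 36
= 81 / 36
= 2.2500


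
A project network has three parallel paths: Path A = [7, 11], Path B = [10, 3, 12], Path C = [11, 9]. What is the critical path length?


Path A: 7 + 11 = 18
Path B: 10 + 3 + 12 = 25
Path C: 11 + 9 = 20
Critical path = longest = max(18, 25, 20)
= 25 (Path B)


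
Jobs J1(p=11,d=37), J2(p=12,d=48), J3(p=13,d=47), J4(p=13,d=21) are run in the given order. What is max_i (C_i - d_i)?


Lateness per job (L = C - d):
  J1: C=11, d=37, L=-26
  J2: C=23, d=48, L=-25
  J3: C=36, d=47, L=-11
  J4: C=49, d=21, L=28
Lmax = max(-26, -25, -11, 28)
= 28


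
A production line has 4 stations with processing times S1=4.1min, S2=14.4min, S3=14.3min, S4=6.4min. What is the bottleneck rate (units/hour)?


Bottleneck = longest station time
Station times: [4.1, 14.4, 14.3, 6.4]
Max = 14.4 min
Rate = 60 / 14.4
= 4.17 units/hour (bottleneck: 14.4min)


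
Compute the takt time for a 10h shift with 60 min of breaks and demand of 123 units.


Available = 10×60 - 60 = 540 min
Takt time = 540 / 123
= 4.39 min/unit


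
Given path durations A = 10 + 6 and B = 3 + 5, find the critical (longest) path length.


Path A: 10 + 6 = 16
Path B: 3 + 5 = 8
Critical path = longest = max(16, 8)
= 16 (Path A)


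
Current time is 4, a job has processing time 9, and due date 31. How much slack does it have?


Slack = due - current_time - processing
= 31 - 4 - 9
= 18


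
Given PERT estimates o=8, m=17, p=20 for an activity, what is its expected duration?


te = (o + 4m + p) / 6
= (8 + 4×17 + 20) / 6
= (8 + 68 + 20) / 6
= 96 / 6
= 16.00


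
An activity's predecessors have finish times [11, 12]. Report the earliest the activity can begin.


ES = max of all predecessor completion times
Predecessors: [11, 12]
ES = max(11, 12)
= 12


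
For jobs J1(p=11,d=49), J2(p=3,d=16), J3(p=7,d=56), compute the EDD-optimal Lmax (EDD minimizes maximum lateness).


EDD order: J2 → J1 → J3
Completion and lateness:
  J2: C=3, d=16, L=3-16=-13
  J1: C=14, d=49, L=14-49=-35
  J3: C=21, d=56, L=21-56=-35
Lmax = max(-13, -35, -35)
= -13


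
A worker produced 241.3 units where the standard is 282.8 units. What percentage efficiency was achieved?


Efficiency = (actual / standard) × 100
= (241.3 / 282.8) × 100
= 85.3%


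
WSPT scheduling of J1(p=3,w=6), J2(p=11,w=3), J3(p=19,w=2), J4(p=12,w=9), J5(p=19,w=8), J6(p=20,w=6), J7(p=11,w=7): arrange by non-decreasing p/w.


WSPT (Smith's rule): sort by p/w ascending
  J1: p/w = 3/6 = 0.500
  J4: p/w = 12/9 = 1.333
  J7: p/w = 11/7 = 1.571
  J5: p/w = 19/8 = 2.375
  J6: p/w = 20/6 = 3.333
  J2: p/w = 11/3 = 3.667
  J3: p/w = 19/2 = 9.500
Order: J1 → J4 → J7 → J5 → J6 → J2 → J3


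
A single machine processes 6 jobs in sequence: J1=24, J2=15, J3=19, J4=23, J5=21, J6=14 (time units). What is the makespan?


Sequential makespan: sum all processing times
= 24 + 15 + 19 + 23 + 21 + 14
= 116 time units


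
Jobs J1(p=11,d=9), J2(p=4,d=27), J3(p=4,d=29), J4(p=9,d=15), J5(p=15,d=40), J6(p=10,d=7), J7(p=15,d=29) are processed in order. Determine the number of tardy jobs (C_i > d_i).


Completion vs due date:
  J1: C=11, d=9 → TARDY
  J2: C=15, d=27 → on time
  J3: C=19, d=29 → on time
  J4: C=28, d=15 → TARDY
  J5: C=43, d=40 → TARDY
  J6: C=53, d=7 → TARDY
  J7: C=68, d=29 → TARDY
Tardy jobs: J1, J4, J5, J6, J7
Count = 5


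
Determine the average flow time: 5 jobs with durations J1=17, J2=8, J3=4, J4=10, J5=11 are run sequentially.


Completion times:
  J1: completes at 17
  J2: completes at 25
  J3: completes at 29
  J4: completes at 39
  J5: completes at 50
Sum = 160
Average = 160/5
= 32.00


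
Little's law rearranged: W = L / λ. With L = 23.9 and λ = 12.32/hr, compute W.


Little's law: L = λW → W = L / λ
= 23.9 / 12.32
= 1.94 hours


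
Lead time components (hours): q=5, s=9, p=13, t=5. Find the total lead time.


Lead time = queue + setup + processing + transit
= 5 + 9 + 13 + 5
= 32 hours


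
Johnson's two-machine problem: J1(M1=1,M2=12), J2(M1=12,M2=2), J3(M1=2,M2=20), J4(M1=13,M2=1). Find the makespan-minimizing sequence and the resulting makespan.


Johnson's rule:
Group 1 (M1≤M2, sort by M1): ['J1', 'J3']
Group 2 (M1>M2, sort desc M2): ['J2', 'J4']
Sequence: J1 → J3 → J2 → J4
Makespan calculation:
  J1: M1 done=1, M2 done=13
  J3: M1 done=3, M2 done=33
  J2: M1 done=15, M2 done=35
  J4: M1 done=28, M2 done=36
= Sequence: J1 → J3 → J2 → J4, Makespan: 36


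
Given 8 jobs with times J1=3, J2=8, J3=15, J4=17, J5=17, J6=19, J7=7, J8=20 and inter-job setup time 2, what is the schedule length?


Makespan = Σ processing + (n-1) × setup
= (3 + 8 + 15 + 17 + 17 + 19 + 7 + 20) + (8-1)×2
= 106 + 14
= 120 time units


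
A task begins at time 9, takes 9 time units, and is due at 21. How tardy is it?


Completion = start + processing = 9 + 9 = 18
Tardiness = max(0, C - d) = max(0, 18 - 21)
= max(0, -3)
= 0


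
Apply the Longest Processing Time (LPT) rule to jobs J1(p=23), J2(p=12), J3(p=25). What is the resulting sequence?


LPT: sort by longest processing time first
  J3: p=25
  J1: p=23
  J2: p=12
Order: J3 → J1 → J2


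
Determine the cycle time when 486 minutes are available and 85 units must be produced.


Cycle time = available time / demand
= 486 / 85
= 5.72 min/unit


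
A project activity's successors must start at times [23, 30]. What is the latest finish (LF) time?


LF = min of all successor start times
Successors start at: [23, 30]
LF = min(23, 30)
= 23


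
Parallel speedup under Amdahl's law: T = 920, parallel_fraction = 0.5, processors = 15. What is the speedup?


Amdahl's law: T_p = T × ((1-p) + p/N)
= 920 × ((1-0.5) + 0.5/15)
= 920 × (0.50 + 0.0333)
= 920 × 0.5333
= 490.67
Speedup = 920/490.67
= 1.88×


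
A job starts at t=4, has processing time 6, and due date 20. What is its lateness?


Completion = 4 + 6 = 10
Lateness = C - d = 10 - 20
= -10


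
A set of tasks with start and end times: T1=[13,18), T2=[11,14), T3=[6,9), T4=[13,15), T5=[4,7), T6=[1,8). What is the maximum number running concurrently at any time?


Check each time point for overlaps:
  t=6: 3 tasks active (T3, T5, T6)
Max concurrent = 3


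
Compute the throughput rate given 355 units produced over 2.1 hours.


Throughput = units / time
= 355 / 2.1
= 169.0 units/hour


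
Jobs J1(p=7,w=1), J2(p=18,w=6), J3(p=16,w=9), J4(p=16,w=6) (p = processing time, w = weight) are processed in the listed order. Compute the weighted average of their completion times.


Completion times:
  J1: C=7, w×C=1×7=7
  J2: C=25, w×C=6×25=150
  J3: C=41, w×C=9×41=369
  J4: C=57, w×C=6×57=342
Sum w×C = 868
Sum w = 22
Weighted avg = 868/22
= 39.45


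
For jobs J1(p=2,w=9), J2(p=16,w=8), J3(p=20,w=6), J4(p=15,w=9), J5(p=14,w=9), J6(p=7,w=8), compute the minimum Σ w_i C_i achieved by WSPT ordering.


WSPT order (by p/w): J1 → J6 → J5 → J4 → J2 → J3
  J1: C=2, w·C=9×2=18
  J6: C=9, w·C=8×9=72
  J5: C=23, w·C=9×23=207
  J4: C=38, w·C=9×38=342
  J2: C=54, w·C=8×54=432
  J3: C=74, w·C=6×74=444
Σ w·C = 1515
= 1515


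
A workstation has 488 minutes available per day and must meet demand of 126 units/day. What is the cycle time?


Cycle time = available time / demand
= 488 / 126
= 3.87 min/unit


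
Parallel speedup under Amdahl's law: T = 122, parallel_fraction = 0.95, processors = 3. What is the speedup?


Amdahl's law: T_p = T × ((1-p) + p/N)
= 122 × ((1-0.95) + 0.95/3)
= 122 × (0.05 + 0.3167)
= 122 × 0.3667
= 44.73
Speedup = 122/44.73
= 2.73×
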